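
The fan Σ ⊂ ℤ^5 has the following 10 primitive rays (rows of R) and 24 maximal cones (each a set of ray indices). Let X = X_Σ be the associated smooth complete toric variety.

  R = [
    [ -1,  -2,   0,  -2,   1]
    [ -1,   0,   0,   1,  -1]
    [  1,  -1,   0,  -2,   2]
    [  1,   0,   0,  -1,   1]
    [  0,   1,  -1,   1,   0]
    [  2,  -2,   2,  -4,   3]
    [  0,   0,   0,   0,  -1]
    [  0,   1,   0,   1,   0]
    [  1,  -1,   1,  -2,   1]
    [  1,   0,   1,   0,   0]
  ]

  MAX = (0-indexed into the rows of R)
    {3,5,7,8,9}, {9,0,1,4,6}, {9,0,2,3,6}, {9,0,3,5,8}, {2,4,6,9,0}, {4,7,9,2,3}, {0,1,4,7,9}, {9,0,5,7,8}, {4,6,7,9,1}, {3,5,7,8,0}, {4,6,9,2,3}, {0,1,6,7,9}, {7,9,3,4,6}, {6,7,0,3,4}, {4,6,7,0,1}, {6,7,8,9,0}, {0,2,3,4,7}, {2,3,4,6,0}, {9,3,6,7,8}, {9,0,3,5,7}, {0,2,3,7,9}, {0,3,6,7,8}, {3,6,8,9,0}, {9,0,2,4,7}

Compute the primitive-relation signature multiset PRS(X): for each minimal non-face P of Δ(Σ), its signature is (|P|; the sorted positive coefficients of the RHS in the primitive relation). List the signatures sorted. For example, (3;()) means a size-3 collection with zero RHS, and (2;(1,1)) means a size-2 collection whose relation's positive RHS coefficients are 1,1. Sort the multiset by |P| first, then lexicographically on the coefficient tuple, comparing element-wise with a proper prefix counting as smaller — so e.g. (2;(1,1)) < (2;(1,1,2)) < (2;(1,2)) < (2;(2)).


Δ(Σ) — 10 vertices, 14 min non-faces:

  {1,3}:  v_{1} + v_{3} = 0 — sig = (2;())
  {4,8}:  v_{4} + v_{8} = v_{3} — sig = (2;(1))
  {1,2}:  v_{1} + v_{2} = v_{0} + v_{4} + v_{9} — sig = (2;(1,1,1))
  {1,5}:  v_{1} + v_{5} = v_{0} + v_{7} + v_{8} + v_{9} — sig = (2;(1,1,1,1))
  {1,8}:  v_{1} + v_{8} = v_{0} + v_{6} + v_{7} + v_{9} — sig = (2;(1,1,1,1))
  {4,5}:  v_{4} + v_{5} = v_{0} + 2·v_{3} + v_{7} + v_{9} — sig = (2;(1,1,1,2))
  {2,8}:  v_{2} + v_{8} = v_{0} + 2·v_{3} + v_{9} — sig = (2;(1,1,2))
  {2,5}:  v_{2} + v_{5} = 2·v_{0} + 3·v_{3} + v_{7} + 2·v_{9} — sig = (2;(1,2,2,3))
  {5,6}:  v_{5} + v_{6} = 2·v_{8} — sig = (2;(2))
  {2,6,7}:  v_{2} + v_{6} + v_{7} = v_{3} — sig = (3;(1))
  {0,3,4,9}:  v_{0} + v_{3} + v_{4} + v_{9} = v_{2} — sig = (4;(1))
  {0,4,6,7,9}:  v_{0} + v_{4} + v_{6} + v_{7} + v_{9} = 0 — sig = (5;())
  {0,3,6,7,9}:  v_{0} + v_{3} + v_{6} + v_{7} + v_{9} = v_{8} — sig = (5;(1))
  {0,3,7,8,9}:  v_{0} + v_{3} + v_{7} + v_{8} + v_{9} = v_{5} — sig = (5;(1))

Sorted signature multiset PRS(X):
    (2;())
    (2;(1))
    (2;(1,1,1))
    (2;(1,1,1,1))
    (2;(1,1,1,1))
    (2;(1,1,1,2))
    (2;(1,1,2))
    (2;(1,2,2,3))
    (2;(2))
    (3;(1))
    (4;(1))
    (5;())
    (5;(1))
    (5;(1))


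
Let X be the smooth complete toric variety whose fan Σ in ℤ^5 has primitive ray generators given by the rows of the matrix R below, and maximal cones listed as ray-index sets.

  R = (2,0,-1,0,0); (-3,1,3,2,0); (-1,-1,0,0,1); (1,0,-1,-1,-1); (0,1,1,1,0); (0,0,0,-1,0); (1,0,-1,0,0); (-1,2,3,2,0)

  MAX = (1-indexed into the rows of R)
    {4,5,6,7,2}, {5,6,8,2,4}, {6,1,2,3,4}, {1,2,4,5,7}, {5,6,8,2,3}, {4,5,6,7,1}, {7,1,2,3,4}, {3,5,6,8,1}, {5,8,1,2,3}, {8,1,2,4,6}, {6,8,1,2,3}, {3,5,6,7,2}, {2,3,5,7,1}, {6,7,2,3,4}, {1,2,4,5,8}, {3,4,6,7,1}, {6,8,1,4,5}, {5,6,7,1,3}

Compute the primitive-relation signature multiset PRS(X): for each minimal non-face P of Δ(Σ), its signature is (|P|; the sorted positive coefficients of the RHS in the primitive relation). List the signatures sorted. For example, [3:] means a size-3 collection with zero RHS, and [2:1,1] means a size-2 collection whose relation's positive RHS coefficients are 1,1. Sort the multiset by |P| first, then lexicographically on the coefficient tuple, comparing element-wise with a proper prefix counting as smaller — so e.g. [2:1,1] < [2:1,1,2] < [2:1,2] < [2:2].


|primitive collections| = 5. Relations:

  P={7,8}:  v_{7} + v_{8} = 2·v_{5}  ⇒ sig = [2:2]
  P={3,4,5}:  v_{3} + v_{4} + v_{5} = 0  ⇒ sig = [3:]
  P={3,4,8}:  v_{3} + v_{4} + v_{8} = v_{1} + v_{2} + v_{6}  ⇒ sig = [3:1,1,1]
  P={1,2,5,6}:  v_{1} + v_{2} + v_{5} + v_{6} = v_{8}  ⇒ sig = [4:1]
  P={1,2,6,7}:  v_{1} + v_{2} + v_{6} + v_{7} = v_{5}  ⇒ sig = [4:1]

Signatures (|P|; sorted positive RHS coefficients), sorted:
    |P|=2: 1 collection, coeffs (2)
    |P|=3: 2 collections, coeffs (), (1,1,1)
    |P|=4: 2 collections, coeffs (1), (1)


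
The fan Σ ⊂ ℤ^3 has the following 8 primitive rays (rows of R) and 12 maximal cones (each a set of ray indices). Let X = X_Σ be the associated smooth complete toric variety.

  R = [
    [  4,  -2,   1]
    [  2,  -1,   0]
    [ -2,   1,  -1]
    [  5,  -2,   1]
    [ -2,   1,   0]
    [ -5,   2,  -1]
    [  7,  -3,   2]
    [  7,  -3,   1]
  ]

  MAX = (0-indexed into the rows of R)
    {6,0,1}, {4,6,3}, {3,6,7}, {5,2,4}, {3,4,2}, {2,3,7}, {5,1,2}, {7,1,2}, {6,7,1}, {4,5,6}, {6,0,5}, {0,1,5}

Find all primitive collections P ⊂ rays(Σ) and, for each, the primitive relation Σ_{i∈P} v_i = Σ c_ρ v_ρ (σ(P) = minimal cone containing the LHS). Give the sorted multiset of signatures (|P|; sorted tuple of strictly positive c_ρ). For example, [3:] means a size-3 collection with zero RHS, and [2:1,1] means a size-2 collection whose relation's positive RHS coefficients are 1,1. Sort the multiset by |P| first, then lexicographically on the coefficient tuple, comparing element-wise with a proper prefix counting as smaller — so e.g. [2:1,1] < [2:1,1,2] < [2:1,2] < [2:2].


Minimal non-faces — 11 found among 8 rays, 12 max cones:

  P={1,4}:  v_{1} + v_{4} = 0 — sig = [2:]
  P={3,5}:  v_{3} + v_{5} = 0 — sig = [2:]
  P={0,2}:  v_{0} + v_{2} = v_{1} — sig = [2:1]
  P={1,3}:  v_{1} + v_{3} = v_{7} — sig = [2:1]
  P={2,6}:  v_{2} + v_{6} = v_{3} — sig = [2:1]
  P={4,7}:  v_{4} + v_{7} = v_{3} — sig = [2:1]
  P={5,7}:  v_{5} + v_{7} = v_{1} — sig = [2:1]
  P={0,3}:  v_{0} + v_{3} = v_{1} + v_{6} — sig = [2:1,1]
  P={0,4}:  v_{0} + v_{4} = v_{5} + v_{6} — sig = [2:1,1]
  P={0,7}:  v_{0} + v_{7} = 2·v_{1} + v_{6} — sig = [2:1,2]
  P={1,5,6}:  v_{1} + v_{5} + v_{6} = v_{0} — sig = [3:1]

Hence PRS(X_Σ) =
{ [2:] ×2,  [2:1] ×5,  [2:1,1] ×2,  [2:1,2],  [3:1] }


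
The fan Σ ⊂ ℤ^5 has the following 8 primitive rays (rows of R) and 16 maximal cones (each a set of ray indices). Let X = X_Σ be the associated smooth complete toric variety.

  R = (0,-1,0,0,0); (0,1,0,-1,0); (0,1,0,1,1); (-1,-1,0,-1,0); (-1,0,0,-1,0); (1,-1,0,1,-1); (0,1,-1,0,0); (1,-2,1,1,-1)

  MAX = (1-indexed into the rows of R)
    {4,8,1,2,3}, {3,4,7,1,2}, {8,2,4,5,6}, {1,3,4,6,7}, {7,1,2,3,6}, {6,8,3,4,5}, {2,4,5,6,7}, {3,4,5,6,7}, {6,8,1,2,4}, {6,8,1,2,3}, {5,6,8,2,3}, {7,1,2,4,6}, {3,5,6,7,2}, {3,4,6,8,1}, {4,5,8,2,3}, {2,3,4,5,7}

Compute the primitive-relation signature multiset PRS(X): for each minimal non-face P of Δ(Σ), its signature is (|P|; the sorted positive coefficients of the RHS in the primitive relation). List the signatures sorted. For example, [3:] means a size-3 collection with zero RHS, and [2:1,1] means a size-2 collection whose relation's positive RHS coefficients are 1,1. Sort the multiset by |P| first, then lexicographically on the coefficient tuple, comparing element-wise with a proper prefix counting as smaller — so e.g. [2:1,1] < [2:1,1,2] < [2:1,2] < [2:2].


Primitive collections (3):

  • {1,5}:  v_{1} + v_{5} = v_{4} ; sig = [2:1]
  • {7,8}:  v_{7} + v_{8} = v_{6} ; sig = [2:1]
  • {2,3,4,6}:  v_{2} + v_{3} + v_{4} + v_{6} = 0 ; sig = [4:]

so the primitive-relation signature multiset is
    [2:1]
    [2:1]
    [4:]


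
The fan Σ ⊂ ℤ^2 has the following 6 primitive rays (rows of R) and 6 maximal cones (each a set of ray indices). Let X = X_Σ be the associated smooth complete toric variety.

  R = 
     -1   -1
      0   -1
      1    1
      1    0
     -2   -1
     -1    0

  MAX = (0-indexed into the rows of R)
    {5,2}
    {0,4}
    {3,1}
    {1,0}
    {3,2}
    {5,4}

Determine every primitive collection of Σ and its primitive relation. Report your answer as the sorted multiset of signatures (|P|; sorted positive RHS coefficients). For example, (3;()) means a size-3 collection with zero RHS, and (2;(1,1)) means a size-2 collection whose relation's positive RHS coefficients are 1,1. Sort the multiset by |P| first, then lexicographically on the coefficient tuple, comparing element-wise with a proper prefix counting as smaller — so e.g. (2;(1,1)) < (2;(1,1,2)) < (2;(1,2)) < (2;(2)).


9 collections generate NE(X_Σ); each relation:

  P={0,2}:  v_{0} + v_{2} = 0 — sig = (2;())
  P={3,5}:  v_{3} + v_{5} = 0 — sig = (2;())
  P={0,3}:  v_{0} + v_{3} = v_{1} — sig = (2;(1))
  P={0,5}:  v_{0} + v_{5} = v_{4} — sig = (2;(1))
  P={1,2}:  v_{1} + v_{2} = v_{3} — sig = (2;(1))
  P={1,5}:  v_{1} + v_{5} = v_{0} — sig = (2;(1))
  P={2,4}:  v_{2} + v_{4} = v_{5} — sig = (2;(1))
  P={3,4}:  v_{3} + v_{4} = v_{0} — sig = (2;(1))
  P={1,4}:  v_{1} + v_{4} = 2·v_{0} — sig = (2;(2))

so the primitive-relation signature multiset is
[(2;()), (2;()), (2;(1)), (2;(1)), (2;(1)), (2;(1)), (2;(1)), (2;(1)), (2;(2))]


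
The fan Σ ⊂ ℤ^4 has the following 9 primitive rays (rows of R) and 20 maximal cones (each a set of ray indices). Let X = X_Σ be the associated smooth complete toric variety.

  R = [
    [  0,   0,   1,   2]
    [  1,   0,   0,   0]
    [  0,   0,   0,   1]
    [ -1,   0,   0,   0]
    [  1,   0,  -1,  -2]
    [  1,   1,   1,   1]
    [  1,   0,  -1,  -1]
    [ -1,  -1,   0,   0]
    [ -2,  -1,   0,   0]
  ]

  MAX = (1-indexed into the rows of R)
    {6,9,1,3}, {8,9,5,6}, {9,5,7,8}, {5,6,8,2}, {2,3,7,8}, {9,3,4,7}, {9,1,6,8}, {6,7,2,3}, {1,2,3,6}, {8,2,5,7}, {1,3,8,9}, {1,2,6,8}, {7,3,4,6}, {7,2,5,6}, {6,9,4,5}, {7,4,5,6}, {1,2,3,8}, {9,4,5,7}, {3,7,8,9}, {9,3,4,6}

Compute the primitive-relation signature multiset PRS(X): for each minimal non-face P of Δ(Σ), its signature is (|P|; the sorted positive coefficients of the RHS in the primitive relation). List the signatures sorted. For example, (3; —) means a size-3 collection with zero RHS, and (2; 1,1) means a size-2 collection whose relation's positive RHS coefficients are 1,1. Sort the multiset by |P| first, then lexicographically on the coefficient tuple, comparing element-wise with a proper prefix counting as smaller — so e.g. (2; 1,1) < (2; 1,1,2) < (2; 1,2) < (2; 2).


The 10 primitive collections of Σ (r=9, n=4):

  P = {2,4}:  v_{2} + v_{4} = 0 ; sig = (2; —)
  P = {1,5}:  v_{1} + v_{5} = v_{2} ; sig = (2; 1)
  P = {2,9}:  v_{2} + v_{9} = v_{8} ; sig = (2; 1)
  P = {3,5}:  v_{3} + v_{5} = v_{7} ; sig = (2; 1)
  P = {4,8}:  v_{4} + v_{8} = v_{9} ; sig = (2; 1)
  P = {1,7}:  v_{1} + v_{7} = v_{2} + v_{3} ; sig = (2; 1,1)
  P = {1,4}:  v_{1} + v_{4} = v_{3} + v_{6} + v_{9} ; sig = (2; 1,1,1)
  P = {6,7,9}:  v_{6} + v_{7} + v_{9} = 0 ; sig = (3; —)
  P = {3,6,8}:  v_{3} + v_{6} + v_{8} = v_{1} ; sig = (3; 1)
  P = {6,7,8}:  v_{6} + v_{7} + v_{8} = v_{2} ; sig = (3; 1)

Sorted signature multiset PRS(X):
{ (2; —),  (2; 1) ×4,  (2; 1,1),  (2; 1,1,1),  (3; —),  (3; 1) ×2 }


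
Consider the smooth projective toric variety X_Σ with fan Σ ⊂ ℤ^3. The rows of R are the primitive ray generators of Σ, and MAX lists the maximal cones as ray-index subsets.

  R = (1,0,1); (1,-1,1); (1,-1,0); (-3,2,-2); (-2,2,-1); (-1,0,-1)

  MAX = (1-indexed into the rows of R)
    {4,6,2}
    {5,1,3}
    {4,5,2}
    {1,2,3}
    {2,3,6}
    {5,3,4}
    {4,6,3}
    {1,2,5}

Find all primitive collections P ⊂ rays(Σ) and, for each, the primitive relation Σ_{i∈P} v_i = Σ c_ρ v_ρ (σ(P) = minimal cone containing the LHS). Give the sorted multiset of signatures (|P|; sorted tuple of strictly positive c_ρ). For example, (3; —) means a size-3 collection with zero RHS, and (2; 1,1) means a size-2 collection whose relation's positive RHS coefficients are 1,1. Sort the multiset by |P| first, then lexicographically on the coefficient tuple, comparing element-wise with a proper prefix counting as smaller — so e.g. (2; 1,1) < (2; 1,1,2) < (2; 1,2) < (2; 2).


The 5 primitive collections of Σ (r=6, n=3):

  • {1,6}:  v_{1} + v_{6} = 0  ⇒ sig = (2; —)
  • {1,4}:  v_{1} + v_{4} = v_{5}  ⇒ sig = (2; 1)
  • {5,6}:  v_{5} + v_{6} = v_{4}  ⇒ sig = (2; 1)
  • {2,3,5}:  v_{2} + v_{3} + v_{5} = 0  ⇒ sig = (3; —)
  • {2,3,4}:  v_{2} + v_{3} + v_{4} = v_{6}  ⇒ sig = (3; 1)

Sorted signature multiset PRS(X):
    |P|=2: 3 collections, coeffs (), (1), (1)
    |P|=3: 2 collections, coeffs (), (1)


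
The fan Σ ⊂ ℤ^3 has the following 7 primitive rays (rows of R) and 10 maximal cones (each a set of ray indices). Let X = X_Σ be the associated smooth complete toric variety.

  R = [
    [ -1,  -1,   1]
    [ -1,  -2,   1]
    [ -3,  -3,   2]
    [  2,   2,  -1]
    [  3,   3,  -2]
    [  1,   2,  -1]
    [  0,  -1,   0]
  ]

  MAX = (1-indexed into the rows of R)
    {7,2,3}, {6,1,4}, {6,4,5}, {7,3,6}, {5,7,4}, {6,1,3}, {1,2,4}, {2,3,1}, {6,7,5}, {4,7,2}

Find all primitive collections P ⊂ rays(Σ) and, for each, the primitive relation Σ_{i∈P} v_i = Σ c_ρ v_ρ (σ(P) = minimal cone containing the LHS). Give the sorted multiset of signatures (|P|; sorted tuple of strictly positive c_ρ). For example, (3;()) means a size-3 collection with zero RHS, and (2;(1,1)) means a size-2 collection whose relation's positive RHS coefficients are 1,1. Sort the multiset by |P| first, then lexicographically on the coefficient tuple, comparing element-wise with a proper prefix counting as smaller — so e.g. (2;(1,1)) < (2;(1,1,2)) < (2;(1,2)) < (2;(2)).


Δ(Σ) — 7 vertices, 7 min non-faces:

  P={2,6}:  v_{2} + v_{6} = 0  so sig = (2;())
  P={3,5}:  v_{3} + v_{5} = 0  so sig = (2;())
  P={1,5}:  v_{1} + v_{5} = v_{4}  so sig = (2;(1))
  P={1,7}:  v_{1} + v_{7} = v_{2}  so sig = (2;(1))
  P={3,4}:  v_{3} + v_{4} = v_{1}  so sig = (2;(1))
  P={2,5}:  v_{2} + v_{5} = v_{4} + v_{7}  so sig = (2;(1,1))
  P={4,6,7}:  v_{4} + v_{6} + v_{7} = v_{5}  so sig = (3;(1))

Signatures (|P|; sorted positive RHS coefficients), sorted:
{ (2;()) ×2,  (2;(1)) ×3,  (2;(1,1)),  (3;(1)) }


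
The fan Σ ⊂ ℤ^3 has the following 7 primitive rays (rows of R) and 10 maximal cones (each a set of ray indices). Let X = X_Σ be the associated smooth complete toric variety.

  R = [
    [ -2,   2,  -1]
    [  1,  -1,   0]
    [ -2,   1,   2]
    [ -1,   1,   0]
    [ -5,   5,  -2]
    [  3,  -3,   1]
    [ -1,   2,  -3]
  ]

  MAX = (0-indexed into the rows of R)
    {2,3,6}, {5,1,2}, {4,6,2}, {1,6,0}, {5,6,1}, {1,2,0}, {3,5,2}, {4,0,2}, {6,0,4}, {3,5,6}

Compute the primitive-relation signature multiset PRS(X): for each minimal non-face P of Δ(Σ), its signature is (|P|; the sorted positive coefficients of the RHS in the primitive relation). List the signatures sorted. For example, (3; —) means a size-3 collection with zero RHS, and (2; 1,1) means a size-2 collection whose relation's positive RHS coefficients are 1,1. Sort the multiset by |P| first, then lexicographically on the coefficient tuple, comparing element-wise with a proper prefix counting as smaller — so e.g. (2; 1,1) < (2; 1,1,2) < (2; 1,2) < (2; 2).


Primitive collections (9):

  P={1,3}:  v_{1} + v_{3} = 0 ; sig = (2; —)
  P={0,5}:  v_{0} + v_{5} = v_{1} ; sig = (2; 1)
  P={4,5}:  v_{4} + v_{5} = v_{0} ; sig = (2; 1)
  P={0,3}:  v_{0} + v_{3} = v_{2} + v_{6} ; sig = (2; 1,1)
  P={1,4}:  v_{1} + v_{4} = 2·v_{0} ; sig = (2; 2)
  P={3,4}:  v_{3} + v_{4} = 2·v_{2} + 2·v_{6} ; sig = (2; 2,2)
  P={2,5,6}:  v_{2} + v_{5} + v_{6} = 0 ; sig = (3; —)
  P={0,2,6}:  v_{0} + v_{2} + v_{6} = v_{4} ; sig = (3; 1)
  P={1,2,6}:  v_{1} + v_{2} + v_{6} = v_{0} ; sig = (3; 1)

Sorted signature multiset PRS(X):
    |P|=2: 6 collections, coeffs (), (1), (1), (1,1), (2), (2,2)
    |P|=3: 3 collections, coeffs (), (1), (1)


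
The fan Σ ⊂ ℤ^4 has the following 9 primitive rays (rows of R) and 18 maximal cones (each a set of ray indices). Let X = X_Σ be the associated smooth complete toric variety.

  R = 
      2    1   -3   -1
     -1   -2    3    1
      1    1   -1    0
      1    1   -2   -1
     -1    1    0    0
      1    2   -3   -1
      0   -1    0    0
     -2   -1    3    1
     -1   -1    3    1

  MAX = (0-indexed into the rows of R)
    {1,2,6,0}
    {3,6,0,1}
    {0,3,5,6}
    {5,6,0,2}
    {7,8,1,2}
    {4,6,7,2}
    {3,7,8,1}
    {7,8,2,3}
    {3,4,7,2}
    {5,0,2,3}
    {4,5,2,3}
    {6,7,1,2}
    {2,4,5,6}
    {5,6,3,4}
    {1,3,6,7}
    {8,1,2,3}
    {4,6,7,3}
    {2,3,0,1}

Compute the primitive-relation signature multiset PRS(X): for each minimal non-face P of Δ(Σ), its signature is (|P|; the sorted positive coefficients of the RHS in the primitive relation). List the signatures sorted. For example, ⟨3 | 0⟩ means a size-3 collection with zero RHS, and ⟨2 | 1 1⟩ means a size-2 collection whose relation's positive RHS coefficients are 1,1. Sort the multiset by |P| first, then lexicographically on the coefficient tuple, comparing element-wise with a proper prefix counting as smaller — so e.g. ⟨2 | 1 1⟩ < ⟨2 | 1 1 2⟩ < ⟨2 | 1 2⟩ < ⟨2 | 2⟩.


|primitive collections| = 11. Relations:

  P={0,7}:  v_{0} + v_{7} = 0  so sig = ⟨2 | 0⟩
  P={1,5}:  v_{1} + v_{5} = 0  so sig = ⟨2 | 0⟩
  P={0,4}:  v_{0} + v_{4} = v_{5}  so sig = ⟨2 | 1⟩
  P={1,4}:  v_{1} + v_{4} = v_{7}  so sig = ⟨2 | 1⟩
  P={5,7}:  v_{5} + v_{7} = v_{4}  so sig = ⟨2 | 1⟩
  P={6,8}:  v_{6} + v_{8} = v_{1}  so sig = ⟨2 | 1⟩
  P={0,8}:  v_{0} + v_{8} = v_{1} + v_{2} + v_{3}  so sig = ⟨2 | 1 1 1⟩
  P={5,8}:  v_{5} + v_{8} = v_{2} + v_{3} + v_{7}  so sig = ⟨2 | 1 1 1⟩
  P={4,8}:  v_{4} + v_{8} = v_{2} + v_{3} + 2·v_{7}  so sig = ⟨2 | 1 1 2⟩
  P={2,3,6}:  v_{2} + v_{3} + v_{6} = v_{0}  so sig = ⟨3 | 1⟩
  P={1,2,3,7}:  v_{1} + v_{2} + v_{3} + v_{7} = v_{8}  so sig = ⟨4 | 1⟩

so the primitive-relation signature multiset is
[⟨2 | 0⟩, ⟨2 | 0⟩, ⟨2 | 1⟩, ⟨2 | 1⟩, ⟨2 | 1⟩, ⟨2 | 1⟩, ⟨2 | 1 1 1⟩, ⟨2 | 1 1 1⟩, ⟨2 | 1 1 2⟩, ⟨3 | 1⟩, ⟨4 | 1⟩]


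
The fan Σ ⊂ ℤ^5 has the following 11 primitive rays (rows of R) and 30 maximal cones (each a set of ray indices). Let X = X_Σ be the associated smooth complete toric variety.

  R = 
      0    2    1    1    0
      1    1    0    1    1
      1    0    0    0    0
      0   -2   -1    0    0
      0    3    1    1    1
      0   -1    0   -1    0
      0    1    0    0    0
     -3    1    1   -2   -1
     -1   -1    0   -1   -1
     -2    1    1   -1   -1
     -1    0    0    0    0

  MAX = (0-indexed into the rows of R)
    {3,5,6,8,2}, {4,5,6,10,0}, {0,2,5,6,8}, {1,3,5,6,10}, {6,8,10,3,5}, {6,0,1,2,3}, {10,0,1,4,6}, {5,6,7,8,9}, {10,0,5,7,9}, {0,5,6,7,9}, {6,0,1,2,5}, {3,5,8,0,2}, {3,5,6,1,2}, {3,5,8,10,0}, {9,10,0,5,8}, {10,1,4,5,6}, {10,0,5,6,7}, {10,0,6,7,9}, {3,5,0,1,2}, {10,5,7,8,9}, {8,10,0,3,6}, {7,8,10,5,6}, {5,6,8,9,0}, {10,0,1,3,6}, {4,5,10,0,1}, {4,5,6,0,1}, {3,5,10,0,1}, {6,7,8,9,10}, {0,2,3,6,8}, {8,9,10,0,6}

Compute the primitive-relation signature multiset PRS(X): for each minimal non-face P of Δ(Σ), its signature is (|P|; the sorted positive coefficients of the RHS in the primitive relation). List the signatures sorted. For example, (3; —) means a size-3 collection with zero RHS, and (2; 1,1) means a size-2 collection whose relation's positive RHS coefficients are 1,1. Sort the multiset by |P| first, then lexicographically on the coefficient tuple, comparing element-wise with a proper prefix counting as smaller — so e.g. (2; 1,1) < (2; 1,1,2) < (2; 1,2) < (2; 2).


18 collections generate NE(X_Σ); each relation:

  P={1,8}:  v_{1} + v_{8} = 0  →  sig = (2; —)
  P={2,10}:  v_{2} + v_{10} = 0  →  sig = (2; —)
  P={3,4}:  v_{3} + v_{4} = v_{1} + v_{10}  →  sig = (2; 1,1)
  P={3,9}:  v_{3} + v_{9} = v_{8} + v_{10}  →  sig = (2; 1,1)
  P={2,7}:  v_{2} + v_{7} = v_{5} + v_{6} + v_{9}  →  sig = (2; 1,1,1)
  P={1,9}:  v_{1} + v_{9} = v_{0} + v_{5} + v_{6} + v_{10}  →  sig = (2; 1,1,1,1)
  P={2,4}:  v_{2} + v_{4} = v_{0} + v_{1} + v_{5} + v_{6}  →  sig = (2; 1,1,1,1)
  P={2,9}:  v_{2} + v_{9} = v_{0} + v_{5} + v_{6} + v_{8}  →  sig = (2; 1,1,1,1)
  P={4,8}:  v_{4} + v_{8} = v_{0} + v_{5} + v_{6} + v_{10}  →  sig = (2; 1,1,1,1)
  P={3,7}:  v_{3} + v_{7} = v_{5} + v_{6} + v_{8} + 2·v_{10}  →  sig = (2; 1,1,1,2)
  P={1,7}:  v_{1} + v_{7} = v_{0} + 2·v_{5} + 2·v_{6} + 2·v_{10}  →  sig = (2; 1,2,2,2)
  P={4,9}:  v_{4} + v_{9} = 2·v_{0} + 2·v_{5} + 2·v_{6} + 2·v_{10}  →  sig = (2; 2,2,2,2)
  P={4,7}:  v_{4} + v_{7} = 2·v_{0} + 3·v_{5} + 3·v_{6} + 3·v_{10}  →  sig = (2; 2,3,3,3)
  P={0,7,8}:  v_{0} + v_{7} + v_{8} = 2·v_{9}  →  sig = (3; 2)
  P={0,3,5,6}:  v_{0} + v_{3} + v_{5} + v_{6} = 0  →  sig = (4; —)
  P={5,6,9,10}:  v_{5} + v_{6} + v_{9} + v_{10} = v_{7}  →  sig = (4; 1)
  P={0,1,5,6,10}:  v_{0} + v_{1} + v_{5} + v_{6} + v_{10} = v_{4}  →  sig = (5; 1)
  P={0,5,6,8,10}:  v_{0} + v_{5} + v_{6} + v_{8} + v_{10} = v_{9}  →  sig = (5; 1)

Signatures (|P|; sorted positive RHS coefficients), sorted:
    |P|=2: 13 collections, coeffs (), (), (1,1), (1,1), (1,1,1), (1,1,1,1), (1,1,1,1), (1,1,1,1), (1,1,1,1), (1,1,1,2), (1,2,2,2), (2,2,2,2), (2,3,3,3)
    |P|=3: 1 collection, coeffs (2)
    |P|=4: 2 collections, coeffs (), (1)
    |P|=5: 2 collections, coeffs (1), (1)


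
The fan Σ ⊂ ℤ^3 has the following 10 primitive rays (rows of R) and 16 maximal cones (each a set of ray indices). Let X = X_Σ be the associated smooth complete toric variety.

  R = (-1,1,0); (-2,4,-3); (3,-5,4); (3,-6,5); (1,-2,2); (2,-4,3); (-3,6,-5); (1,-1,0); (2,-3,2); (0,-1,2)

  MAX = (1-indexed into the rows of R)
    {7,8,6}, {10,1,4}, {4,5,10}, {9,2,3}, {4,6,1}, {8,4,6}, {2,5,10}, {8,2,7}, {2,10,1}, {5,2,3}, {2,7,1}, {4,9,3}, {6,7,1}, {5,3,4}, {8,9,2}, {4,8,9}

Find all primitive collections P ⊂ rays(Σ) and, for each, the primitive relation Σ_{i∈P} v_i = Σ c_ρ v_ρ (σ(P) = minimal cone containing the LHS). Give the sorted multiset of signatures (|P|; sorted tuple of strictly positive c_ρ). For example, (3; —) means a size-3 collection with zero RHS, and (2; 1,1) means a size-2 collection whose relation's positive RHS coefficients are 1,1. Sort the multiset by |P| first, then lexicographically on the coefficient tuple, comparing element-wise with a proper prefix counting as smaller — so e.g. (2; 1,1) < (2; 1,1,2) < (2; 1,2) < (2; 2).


|primitive collections| = 21. Relations:

  P={1,8}:  v_{1} + v_{8} = 0  so sig = (2; —)
  P={2,6}:  v_{2} + v_{6} = 0  so sig = (2; —)
  P={4,7}:  v_{4} + v_{7} = 0  so sig = (2; —)
  P={1,5}:  v_{1} + v_{5} = v_{10}  so sig = (2; 1)
  P={1,9}:  v_{1} + v_{9} = v_{5}  so sig = (2; 1)
  P={2,4}:  v_{2} + v_{4} = v_{5}  so sig = (2; 1)
  P={5,6}:  v_{5} + v_{6} = v_{4}  so sig = (2; 1)
  P={5,7}:  v_{5} + v_{7} = v_{2}  so sig = (2; 1)
  P={5,8}:  v_{5} + v_{8} = v_{9}  so sig = (2; 1)
  P={5,9}:  v_{5} + v_{9} = v_{3}  so sig = (2; 1)
  P={8,10}:  v_{8} + v_{10} = v_{5}  so sig = (2; 1)
  P={3,6}:  v_{3} + v_{6} = v_{4} + v_{9}  so sig = (2; 1,1)
  P={3,7}:  v_{3} + v_{7} = v_{2} + v_{9}  so sig = (2; 1,1)
  P={6,9}:  v_{6} + v_{9} = v_{4} + v_{8}  so sig = (2; 1,1)
  P={6,10}:  v_{6} + v_{10} = v_{1} + v_{4}  so sig = (2; 1,1)
  P={7,9}:  v_{7} + v_{9} = v_{2} + v_{8}  so sig = (2; 1,1)
  P={7,10}:  v_{7} + v_{10} = v_{1} + v_{2}  so sig = (2; 1,1)
  P={1,3}:  v_{1} + v_{3} = 2·v_{5}  so sig = (2; 2)
  P={3,8}:  v_{3} + v_{8} = 2·v_{9}  so sig = (2; 2)
  P={9,10}:  v_{9} + v_{10} = 2·v_{5}  so sig = (2; 2)
  P={3,10}:  v_{3} + v_{10} = 3·v_{5}  so sig = (2; 3)

Signatures (|P|; sorted positive RHS coefficients), sorted:
    |P|=2: 21 collections, coeffs (), (), (), (1), (1), (1), (1), (1), (1), (1), (1), (1,1), (1,1), (1,1), (1,1), (1,1), (1,1), (2), (2), (2), (3)


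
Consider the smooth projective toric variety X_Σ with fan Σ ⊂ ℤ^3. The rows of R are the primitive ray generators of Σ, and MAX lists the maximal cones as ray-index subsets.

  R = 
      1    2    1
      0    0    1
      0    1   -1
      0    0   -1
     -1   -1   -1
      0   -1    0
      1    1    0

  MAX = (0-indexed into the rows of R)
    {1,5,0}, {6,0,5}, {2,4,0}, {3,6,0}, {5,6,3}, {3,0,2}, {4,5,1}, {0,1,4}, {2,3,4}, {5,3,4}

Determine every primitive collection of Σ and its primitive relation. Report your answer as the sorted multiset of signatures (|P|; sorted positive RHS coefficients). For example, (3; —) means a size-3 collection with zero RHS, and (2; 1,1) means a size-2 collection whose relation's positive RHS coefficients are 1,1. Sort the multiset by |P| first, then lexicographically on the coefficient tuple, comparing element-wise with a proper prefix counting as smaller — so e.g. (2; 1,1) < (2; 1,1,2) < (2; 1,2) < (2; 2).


Minimal non-faces — 9 found among 7 rays, 10 max cones:

  P={1,3}:  v_{1} + v_{3} = 0  →  sig = (2; —)
  P={2,5}:  v_{2} + v_{5} = v_{3}  →  sig = (2; 1)
  P={4,6}:  v_{4} + v_{6} = v_{3}  →  sig = (2; 1)
  P={1,2}:  v_{1} + v_{2} = v_{0} + v_{4}  →  sig = (2; 1,1)
  P={1,6}:  v_{1} + v_{6} = v_{0} + v_{5}  →  sig = (2; 1,1)
  P={2,6}:  v_{2} + v_{6} = v_{0} + 2·v_{3}  →  sig = (2; 1,2)
  P={0,4,5}:  v_{0} + v_{4} + v_{5} = 0  →  sig = (3; —)
  P={0,3,4}:  v_{0} + v_{3} + v_{4} = v_{2}  →  sig = (3; 1)
  P={0,3,5}:  v_{0} + v_{3} + v_{5} = v_{6}  →  sig = (3; 1)

Hence PRS(X_Σ) =
{ (2; —),  (2; 1) ×2,  (2; 1,1) ×2,  (2; 1,2),  (3; —),  (3; 1) ×2 }


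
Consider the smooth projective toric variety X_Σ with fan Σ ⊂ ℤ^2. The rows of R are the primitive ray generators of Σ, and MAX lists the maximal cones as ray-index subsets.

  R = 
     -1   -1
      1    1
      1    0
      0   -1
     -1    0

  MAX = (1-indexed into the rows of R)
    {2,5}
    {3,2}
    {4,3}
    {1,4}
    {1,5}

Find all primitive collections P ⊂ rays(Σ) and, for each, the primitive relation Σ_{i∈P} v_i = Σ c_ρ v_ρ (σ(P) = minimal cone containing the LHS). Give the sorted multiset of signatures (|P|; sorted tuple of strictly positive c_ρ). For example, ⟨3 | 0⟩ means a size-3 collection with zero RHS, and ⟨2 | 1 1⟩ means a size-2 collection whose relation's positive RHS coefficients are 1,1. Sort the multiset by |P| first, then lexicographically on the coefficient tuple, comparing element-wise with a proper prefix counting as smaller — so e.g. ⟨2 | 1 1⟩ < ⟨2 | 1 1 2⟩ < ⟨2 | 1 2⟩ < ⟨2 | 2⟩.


5 collections generate NE(X_Σ); each relation:

  P = {1,2}:  v_{1} + v_{2} = 0  →  sig = ⟨2 | 0⟩
  P = {3,5}:  v_{3} + v_{5} = 0  →  sig = ⟨2 | 0⟩
  P = {1,3}:  v_{1} + v_{3} = v_{4}  →  sig = ⟨2 | 1⟩
  P = {2,4}:  v_{2} + v_{4} = v_{3}  →  sig = ⟨2 | 1⟩
  P = {4,5}:  v_{4} + v_{5} = v_{1}  →  sig = ⟨2 | 1⟩

Signatures (|P|; sorted positive RHS coefficients), sorted:
[⟨2 | 0⟩, ⟨2 | 0⟩, ⟨2 | 1⟩, ⟨2 | 1⟩, ⟨2 | 1⟩]


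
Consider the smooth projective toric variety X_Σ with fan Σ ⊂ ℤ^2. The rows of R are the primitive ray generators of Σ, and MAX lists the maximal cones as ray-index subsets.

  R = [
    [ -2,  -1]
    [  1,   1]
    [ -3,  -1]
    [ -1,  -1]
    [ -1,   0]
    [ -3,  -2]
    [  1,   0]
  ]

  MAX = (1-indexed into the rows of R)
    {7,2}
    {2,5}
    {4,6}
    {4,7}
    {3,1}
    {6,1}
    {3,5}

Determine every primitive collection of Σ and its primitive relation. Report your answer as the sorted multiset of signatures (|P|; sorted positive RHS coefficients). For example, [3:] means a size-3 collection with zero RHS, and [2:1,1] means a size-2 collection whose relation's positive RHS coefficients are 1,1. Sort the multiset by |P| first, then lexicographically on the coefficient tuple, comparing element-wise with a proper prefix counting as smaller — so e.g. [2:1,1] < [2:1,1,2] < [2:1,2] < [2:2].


14 collections generate NE(X_Σ); each relation:

  P = {2,4}:  v_{2} + v_{4} = 0  ⇒ sig = [2:]
  P = {5,7}:  v_{5} + v_{7} = 0  ⇒ sig = [2:]
  P = {1,2}:  v_{1} + v_{2} = v_{5}  ⇒ sig = [2:1]
  P = {1,4}:  v_{1} + v_{4} = v_{6}  ⇒ sig = [2:1]
  P = {1,5}:  v_{1} + v_{5} = v_{3}  ⇒ sig = [2:1]
  P = {1,7}:  v_{1} + v_{7} = v_{4}  ⇒ sig = [2:1]
  P = {2,6}:  v_{2} + v_{6} = v_{1}  ⇒ sig = [2:1]
  P = {3,7}:  v_{3} + v_{7} = v_{1}  ⇒ sig = [2:1]
  P = {4,5}:  v_{4} + v_{5} = v_{1}  ⇒ sig = [2:1]
  P = {2,3}:  v_{2} + v_{3} = 2·v_{5}  ⇒ sig = [2:2]
  P = {3,4}:  v_{3} + v_{4} = 2·v_{1}  ⇒ sig = [2:2]
  P = {5,6}:  v_{5} + v_{6} = 2·v_{1}  ⇒ sig = [2:2]
  P = {6,7}:  v_{6} + v_{7} = 2·v_{4}  ⇒ sig = [2:2]
  P = {3,6}:  v_{3} + v_{6} = 3·v_{1}  ⇒ sig = [2:3]

Sorted signature multiset PRS(X):
    [2:]
    [2:]
    [2:1]
    [2:1]
    [2:1]
    [2:1]
    [2:1]
    [2:1]
    [2:1]
    [2:2]
    [2:2]
    [2:2]
    [2:2]
    [2:3]


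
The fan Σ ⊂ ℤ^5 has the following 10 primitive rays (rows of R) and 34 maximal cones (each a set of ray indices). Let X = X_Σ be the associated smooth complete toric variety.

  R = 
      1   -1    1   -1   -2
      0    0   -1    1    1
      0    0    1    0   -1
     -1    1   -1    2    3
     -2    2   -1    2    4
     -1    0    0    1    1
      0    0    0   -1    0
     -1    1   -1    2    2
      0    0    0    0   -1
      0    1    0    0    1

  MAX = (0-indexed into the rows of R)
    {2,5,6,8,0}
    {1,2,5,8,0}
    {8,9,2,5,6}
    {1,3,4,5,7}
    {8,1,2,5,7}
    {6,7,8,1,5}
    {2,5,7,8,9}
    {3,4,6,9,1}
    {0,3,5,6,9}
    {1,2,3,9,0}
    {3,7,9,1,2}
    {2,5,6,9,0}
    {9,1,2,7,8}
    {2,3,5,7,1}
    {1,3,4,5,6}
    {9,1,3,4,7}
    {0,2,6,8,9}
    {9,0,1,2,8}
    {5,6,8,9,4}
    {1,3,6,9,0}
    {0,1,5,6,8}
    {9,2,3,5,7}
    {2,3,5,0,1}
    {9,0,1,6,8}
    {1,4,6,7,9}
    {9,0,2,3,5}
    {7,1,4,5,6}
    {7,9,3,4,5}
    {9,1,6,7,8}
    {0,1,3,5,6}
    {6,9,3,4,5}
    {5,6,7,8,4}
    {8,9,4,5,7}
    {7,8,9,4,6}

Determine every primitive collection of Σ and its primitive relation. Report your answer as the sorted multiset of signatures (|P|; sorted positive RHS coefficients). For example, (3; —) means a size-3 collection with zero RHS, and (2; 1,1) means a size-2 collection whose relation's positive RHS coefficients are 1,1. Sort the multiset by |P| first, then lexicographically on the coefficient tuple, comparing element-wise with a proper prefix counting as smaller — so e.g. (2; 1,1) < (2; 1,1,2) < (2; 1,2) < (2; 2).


12 collections generate NE(X_Σ); each relation:

  • {3,8}:  v_{3} + v_{8} = v_{7}  ⟹  sig = (2; 1)
  • {0,4}:  v_{0} + v_{4} = v_{5} + v_{9}  ⟹  sig = (2; 1,1)
  • {0,7}:  v_{0} + v_{7} = v_{1} + v_{2}  ⟹  sig = (2; 1,1)
  • {2,4}:  v_{2} + v_{4} = 2·v_{5} + v_{8} + 2·v_{9}  ⟹  sig = (2; 1,2,2)
  • {1,2,6}:  v_{1} + v_{2} + v_{6} = 0  ⟹  sig = (3; —)
  • {1,5,9}:  v_{1} + v_{5} + v_{9} = v_{3}  ⟹  sig = (3; 1)
  • {2,3,6}:  v_{2} + v_{3} + v_{6} = v_{5} + v_{9}  ⟹  sig = (3; 1,1)
  • {3,6,7}:  v_{3} + v_{6} + v_{7} = v_{1} + v_{4}  ⟹  sig = (3; 1,1)
  • {2,6,7}:  v_{2} + v_{6} + v_{7} = v_{5} + v_{8} + v_{9}  ⟹  sig = (3; 1,1,1)
  • {1,4,8}:  v_{1} + v_{4} + v_{8} = v_{6} + 2·v_{7}  ⟹  sig = (3; 1,2)
  • {0,5,8,9}:  v_{0} + v_{5} + v_{8} + v_{9} = v_{2}  ⟹  sig = (4; 1)
  • {5,6,7,9}:  v_{5} + v_{6} + v_{7} + v_{9} = v_{4}  ⟹  sig = (4; 1)

so the primitive-relation signature multiset is
    |P|=2: 4 collections, coeffs (1), (1,1), (1,1), (1,2,2)
    |P|=3: 6 collections, coeffs (), (1), (1,1), (1,1), (1,1,1), (1,2)
    |P|=4: 2 collections, coeffs (1), (1)


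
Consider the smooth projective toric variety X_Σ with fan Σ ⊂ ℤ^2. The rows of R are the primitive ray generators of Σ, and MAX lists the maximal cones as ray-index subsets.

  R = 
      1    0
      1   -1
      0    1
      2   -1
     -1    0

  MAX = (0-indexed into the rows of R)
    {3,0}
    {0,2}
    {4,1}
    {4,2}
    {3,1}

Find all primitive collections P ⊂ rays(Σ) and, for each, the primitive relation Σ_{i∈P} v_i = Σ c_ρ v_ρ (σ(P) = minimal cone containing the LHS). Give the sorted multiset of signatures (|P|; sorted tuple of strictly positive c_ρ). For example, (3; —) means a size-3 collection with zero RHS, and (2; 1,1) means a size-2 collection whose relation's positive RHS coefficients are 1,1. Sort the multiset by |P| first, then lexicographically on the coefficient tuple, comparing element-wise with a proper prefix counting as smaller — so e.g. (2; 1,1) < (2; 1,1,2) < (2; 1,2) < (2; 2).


|primitive collections| = 5. Relations:

  • {0,4}:  v_{0} + v_{4} = 0  ⇒ sig = (2; —)
  • {0,1}:  v_{0} + v_{1} = v_{3}  ⇒ sig = (2; 1)
  • {1,2}:  v_{1} + v_{2} = v_{0}  ⇒ sig = (2; 1)
  • {3,4}:  v_{3} + v_{4} = v_{1}  ⇒ sig = (2; 1)
  • {2,3}:  v_{2} + v_{3} = 2·v_{0}  ⇒ sig = (2; 2)

Sorted signature multiset PRS(X):
{ (2; —),  (2; 1) ×3,  (2; 2) }


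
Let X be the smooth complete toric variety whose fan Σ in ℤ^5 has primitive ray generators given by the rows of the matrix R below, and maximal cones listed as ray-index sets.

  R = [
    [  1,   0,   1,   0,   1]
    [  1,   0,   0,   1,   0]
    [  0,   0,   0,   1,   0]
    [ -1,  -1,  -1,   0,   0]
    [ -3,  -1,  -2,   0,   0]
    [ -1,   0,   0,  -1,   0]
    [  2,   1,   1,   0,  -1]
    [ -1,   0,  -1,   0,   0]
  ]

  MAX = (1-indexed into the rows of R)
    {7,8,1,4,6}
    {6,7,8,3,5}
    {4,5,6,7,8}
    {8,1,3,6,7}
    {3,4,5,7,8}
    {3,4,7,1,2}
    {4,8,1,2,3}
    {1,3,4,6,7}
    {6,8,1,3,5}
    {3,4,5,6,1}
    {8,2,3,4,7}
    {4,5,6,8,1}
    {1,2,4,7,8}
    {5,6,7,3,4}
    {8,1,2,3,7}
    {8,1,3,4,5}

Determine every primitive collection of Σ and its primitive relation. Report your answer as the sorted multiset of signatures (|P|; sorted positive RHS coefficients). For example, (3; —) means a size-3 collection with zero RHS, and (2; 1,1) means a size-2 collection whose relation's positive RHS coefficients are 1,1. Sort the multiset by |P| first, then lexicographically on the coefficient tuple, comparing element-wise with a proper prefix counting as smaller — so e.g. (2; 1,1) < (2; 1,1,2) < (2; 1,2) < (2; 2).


Σ has 5 primitive collections:

  P = {2,6}:  v_{2} + v_{6} = 0  ⇒ sig = (2; —)
  P = {2,5}:  v_{2} + v_{5} = v_{3} + v_{4} + v_{8}  ⇒ sig = (2; 1,1,1)
  P = {1,5,7}:  v_{1} + v_{5} + v_{7} = 0  ⇒ sig = (3; —)
  P = {3,4,6,8}:  v_{3} + v_{4} + v_{6} + v_{8} = v_{5}  ⇒ sig = (4; 1)
  P = {1,3,4,7,8}:  v_{1} + v_{3} + v_{4} + v_{7} + v_{8} = v_{2}  ⇒ sig = (5; 1)

Hence PRS(X_Σ) =
    |P|=2: 2 collections, coeffs (), (1,1,1)
    |P|=3: 1 collection, coeffs ()
    |P|=4: 1 collection, coeffs (1)
    |P|=5: 1 collection, coeffs (1)


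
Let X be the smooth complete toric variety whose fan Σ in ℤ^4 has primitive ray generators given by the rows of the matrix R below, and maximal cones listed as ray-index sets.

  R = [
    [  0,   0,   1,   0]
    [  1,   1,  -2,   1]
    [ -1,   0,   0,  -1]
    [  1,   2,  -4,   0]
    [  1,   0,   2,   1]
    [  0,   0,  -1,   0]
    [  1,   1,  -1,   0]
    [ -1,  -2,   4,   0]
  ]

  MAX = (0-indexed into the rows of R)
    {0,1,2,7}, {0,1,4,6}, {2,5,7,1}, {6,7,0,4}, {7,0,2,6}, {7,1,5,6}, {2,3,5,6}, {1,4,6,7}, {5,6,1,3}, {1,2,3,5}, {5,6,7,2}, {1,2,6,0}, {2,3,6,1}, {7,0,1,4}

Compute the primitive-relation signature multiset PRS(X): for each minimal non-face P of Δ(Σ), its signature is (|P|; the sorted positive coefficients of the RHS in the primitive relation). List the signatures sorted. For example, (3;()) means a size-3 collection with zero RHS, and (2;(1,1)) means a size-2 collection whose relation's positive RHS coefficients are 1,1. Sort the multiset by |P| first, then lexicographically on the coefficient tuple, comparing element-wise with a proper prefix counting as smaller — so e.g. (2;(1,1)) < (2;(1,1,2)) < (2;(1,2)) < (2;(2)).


9 minimal non-faces of Δ(Σ) (on 8 rays):

  • {0,5}:  v_{0} + v_{5} = 0  →  sig = (2;())
  • {3,7}:  v_{3} + v_{7} = 0  →  sig = (2;())
  • {0,3}:  v_{0} + v_{3} = v_{1} + v_{2} + v_{6}  →  sig = (2;(1,1,1))
  • {3,4}:  v_{3} + v_{4} = v_{0} + v_{1} + v_{6}  →  sig = (2;(1,1,1))
  • {4,5}:  v_{4} + v_{5} = v_{1} + v_{6} + v_{7}  →  sig = (2;(1,1,1))
  • {2,4}:  v_{2} + v_{4} = 2·v_{0}  →  sig = (2;(2))
  • {0,1,6,7}:  v_{0} + v_{1} + v_{6} + v_{7} = v_{4}  →  sig = (4;(1))
  • {1,2,5,6}:  v_{1} + v_{2} + v_{5} + v_{6} = v_{3}  →  sig = (4;(1))
  • {1,2,6,7}:  v_{1} + v_{2} + v_{6} + v_{7} = v_{0}  →  sig = (4;(1))

Signatures (|P|; sorted positive RHS coefficients), sorted:
[(2;()), (2;()), (2;(1,1,1)), (2;(1,1,1)), (2;(1,1,1)), (2;(2)), (4;(1)), (4;(1)), (4;(1))]


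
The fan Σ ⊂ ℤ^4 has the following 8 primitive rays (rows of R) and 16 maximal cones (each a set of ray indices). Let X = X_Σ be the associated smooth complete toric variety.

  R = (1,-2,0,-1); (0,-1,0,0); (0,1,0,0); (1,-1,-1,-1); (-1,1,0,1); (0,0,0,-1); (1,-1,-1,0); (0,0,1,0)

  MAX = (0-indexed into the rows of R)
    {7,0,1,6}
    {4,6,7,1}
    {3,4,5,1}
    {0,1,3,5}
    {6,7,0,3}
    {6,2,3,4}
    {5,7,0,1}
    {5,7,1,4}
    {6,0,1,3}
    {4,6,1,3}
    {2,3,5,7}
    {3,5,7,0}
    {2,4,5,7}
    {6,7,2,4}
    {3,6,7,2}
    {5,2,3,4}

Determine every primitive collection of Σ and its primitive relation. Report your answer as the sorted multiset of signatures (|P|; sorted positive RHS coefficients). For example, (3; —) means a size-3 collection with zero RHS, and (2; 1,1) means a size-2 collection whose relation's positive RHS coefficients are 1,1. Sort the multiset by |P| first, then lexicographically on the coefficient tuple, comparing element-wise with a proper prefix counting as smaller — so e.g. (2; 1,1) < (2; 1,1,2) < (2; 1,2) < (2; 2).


6 collections generate NE(X_Σ); each relation:

  {1,2}:  v_{1} + v_{2} = 0  ⇒ sig = (2; —)
  {0,4}:  v_{0} + v_{4} = v_{1}  ⇒ sig = (2; 1)
  {5,6}:  v_{5} + v_{6} = v_{3}  ⇒ sig = (2; 1)
  {0,2}:  v_{0} + v_{2} = v_{3} + v_{7}  ⇒ sig = (2; 1,1)
  {3,4,7}:  v_{3} + v_{4} + v_{7} = 0  ⇒ sig = (3; —)
  {1,3,7}:  v_{1} + v_{3} + v_{7} = v_{0}  ⇒ sig = (3; 1)

Signatures (|P|; sorted positive RHS coefficients), sorted:
[(2; —), (2; 1), (2; 1), (2; 1,1), (3; —), (3; 1)]


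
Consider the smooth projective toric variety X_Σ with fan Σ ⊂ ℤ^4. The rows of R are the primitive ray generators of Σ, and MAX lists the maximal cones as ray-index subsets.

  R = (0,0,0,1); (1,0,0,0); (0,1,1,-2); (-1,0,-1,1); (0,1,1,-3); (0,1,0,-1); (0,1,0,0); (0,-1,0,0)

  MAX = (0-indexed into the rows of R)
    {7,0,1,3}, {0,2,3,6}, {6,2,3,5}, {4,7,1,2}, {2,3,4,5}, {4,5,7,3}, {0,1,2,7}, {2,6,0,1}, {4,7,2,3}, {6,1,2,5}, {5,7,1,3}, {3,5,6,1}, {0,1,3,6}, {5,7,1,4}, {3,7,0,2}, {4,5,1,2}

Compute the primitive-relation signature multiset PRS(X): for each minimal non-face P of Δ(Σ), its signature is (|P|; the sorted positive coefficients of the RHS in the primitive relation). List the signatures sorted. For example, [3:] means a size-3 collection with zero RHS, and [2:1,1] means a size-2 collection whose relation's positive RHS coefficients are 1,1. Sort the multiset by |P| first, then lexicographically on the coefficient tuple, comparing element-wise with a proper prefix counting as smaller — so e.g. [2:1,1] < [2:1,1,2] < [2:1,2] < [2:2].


7 minimal non-faces of Δ(Σ) (on 8 rays):

  {6,7}:  v_{6} + v_{7} = 0  ⇒ sig = [2:]
  {0,4}:  v_{0} + v_{4} = v_{2}  ⇒ sig = [2:1]
  {0,5}:  v_{0} + v_{5} = v_{6}  ⇒ sig = [2:1]
  {4,6}:  v_{4} + v_{6} = v_{2} + v_{5}  ⇒ sig = [2:1,1]
  {1,2,3}:  v_{1} + v_{2} + v_{3} = v_{5}  ⇒ sig = [3:1]
  {2,5,7}:  v_{2} + v_{5} + v_{7} = v_{4}  ⇒ sig = [3:1]
  {1,3,4}:  v_{1} + v_{3} + v_{4} = 2·v_{5} + v_{7}  ⇒ sig = [3:1,2]

Sorted signature multiset PRS(X):
    [2:]
    [2:1]
    [2:1]
    [2:1,1]
    [3:1]
    [3:1]
    [3:1,2]


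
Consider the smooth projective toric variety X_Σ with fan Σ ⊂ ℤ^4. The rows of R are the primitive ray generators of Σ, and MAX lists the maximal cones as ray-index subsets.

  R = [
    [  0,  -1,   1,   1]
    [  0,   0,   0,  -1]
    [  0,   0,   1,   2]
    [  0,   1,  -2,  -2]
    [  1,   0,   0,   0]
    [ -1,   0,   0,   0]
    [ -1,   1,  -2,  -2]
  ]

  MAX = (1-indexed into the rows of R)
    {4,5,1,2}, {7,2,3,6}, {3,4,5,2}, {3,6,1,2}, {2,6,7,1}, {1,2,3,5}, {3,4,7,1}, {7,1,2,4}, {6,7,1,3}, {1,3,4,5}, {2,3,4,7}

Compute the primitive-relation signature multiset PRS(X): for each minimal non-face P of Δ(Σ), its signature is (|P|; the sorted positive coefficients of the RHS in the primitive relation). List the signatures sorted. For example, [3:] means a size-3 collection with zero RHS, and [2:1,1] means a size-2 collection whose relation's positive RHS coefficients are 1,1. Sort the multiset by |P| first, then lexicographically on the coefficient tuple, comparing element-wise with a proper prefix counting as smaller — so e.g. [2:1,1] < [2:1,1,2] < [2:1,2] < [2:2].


Σ has 5 primitive collections:

  • {5,6}:  v_{5} + v_{6} = 0  →  sig = [2:]
  • {4,6}:  v_{4} + v_{6} = v_{7}  →  sig = [2:1]
  • {5,7}:  v_{5} + v_{7} = v_{4}  →  sig = [2:1]
  • {1,2,3,4}:  v_{1} + v_{2} + v_{3} + v_{4} = 0  →  sig = [4:]
  • {1,2,3,7}:  v_{1} + v_{2} + v_{3} + v_{7} = v_{6}  →  sig = [4:1]

Hence PRS(X_Σ) =
    [2:]
    [2:1]
    [2:1]
    [4:]
    [4:1]
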